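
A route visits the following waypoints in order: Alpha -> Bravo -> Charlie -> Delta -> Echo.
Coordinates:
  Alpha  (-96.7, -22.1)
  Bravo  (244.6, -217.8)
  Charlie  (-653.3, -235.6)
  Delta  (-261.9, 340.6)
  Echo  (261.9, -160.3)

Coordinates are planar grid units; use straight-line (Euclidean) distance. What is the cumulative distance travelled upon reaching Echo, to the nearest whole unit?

2713

Leg distances:
Alpha→Bravo: 393.4  (cumulative 393.4)
Bravo→Charlie: 898.1  (cumulative 1291.5)
Charlie→Delta: 696.6  (cumulative 1988.1)
Delta→Echo: 724.8  (cumulative 2712.8)
Cumulative distance at Echo ≈ 2713.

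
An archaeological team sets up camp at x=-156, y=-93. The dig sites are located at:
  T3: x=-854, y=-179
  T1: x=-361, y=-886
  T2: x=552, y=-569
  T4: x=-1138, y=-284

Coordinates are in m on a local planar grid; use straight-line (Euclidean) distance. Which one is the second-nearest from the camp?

Distance to each, sorted:
T3: 703.3 m
T1: 819.1 m
T2: 853.1 m
T4: 1000.4 m
The second-nearest is T1 at 819.1 m.

T1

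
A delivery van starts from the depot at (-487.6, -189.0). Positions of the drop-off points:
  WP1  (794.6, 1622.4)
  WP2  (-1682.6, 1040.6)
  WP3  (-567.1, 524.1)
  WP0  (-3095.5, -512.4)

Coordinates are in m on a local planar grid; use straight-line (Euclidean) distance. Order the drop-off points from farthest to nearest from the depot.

WP0, WP1, WP2, WP3

Computing each straight-line distance from (-487.6, -189.0):
WP0 (-3095.5, -512.4): 2627.9 m
WP1 (794.6, 1622.4): 2219.3 m
WP2 (-1682.6, 1040.6): 1714.6 m
WP3 (-567.1, 524.1): 717.5 m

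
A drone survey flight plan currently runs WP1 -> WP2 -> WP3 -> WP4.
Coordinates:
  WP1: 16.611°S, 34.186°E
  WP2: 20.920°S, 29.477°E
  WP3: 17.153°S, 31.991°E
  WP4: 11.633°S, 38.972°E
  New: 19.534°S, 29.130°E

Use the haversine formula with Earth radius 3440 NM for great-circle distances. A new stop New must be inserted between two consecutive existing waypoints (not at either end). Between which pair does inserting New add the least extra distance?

between WP2 and WP3

Added distance for inserting New between each consecutive pair:
WP1–WP2: 51.0 NM
WP2–WP3: 34.9 NM
WP3–WP4: 433.4 NM
Smallest added distance is 34.9 NM, inserting between WP2 and WP3.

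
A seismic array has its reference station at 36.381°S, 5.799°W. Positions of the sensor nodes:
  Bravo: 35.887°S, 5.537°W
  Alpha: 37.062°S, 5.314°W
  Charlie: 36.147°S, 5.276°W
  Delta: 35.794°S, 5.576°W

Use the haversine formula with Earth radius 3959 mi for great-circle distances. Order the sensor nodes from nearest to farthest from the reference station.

Computing each great-circle distance from 36.381°S, 5.799°W:
Charlie 36.147°S, 5.276°W: 33.3 mi
Bravo 35.887°S, 5.537°W: 37.1 mi
Delta 35.794°S, 5.576°W: 42.4 mi
Alpha 37.062°S, 5.314°W: 54.2 mi

Charlie, Bravo, Delta, Alpha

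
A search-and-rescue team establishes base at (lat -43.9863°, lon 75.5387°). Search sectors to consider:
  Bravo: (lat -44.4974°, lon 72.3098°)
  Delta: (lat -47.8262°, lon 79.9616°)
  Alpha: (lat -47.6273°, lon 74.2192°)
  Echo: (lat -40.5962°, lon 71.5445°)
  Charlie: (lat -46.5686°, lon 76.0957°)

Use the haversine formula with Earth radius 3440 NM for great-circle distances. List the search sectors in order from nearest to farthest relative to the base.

Bravo, Charlie, Alpha, Echo, Delta

Distance from the base at (lat -43.9863°, lon 75.5387°) to each:
Bravo (lat -44.4974°, lon 72.3098°): 142.2 NM
Charlie (lat -46.5686°, lon 76.0957°): 156.8 NM
Alpha (lat -47.6273°, lon 74.2192°): 225.5 NM
Echo (lat -40.5962°, lon 71.5445°): 269.9 NM
Delta (lat -47.8262°, lon 79.9616°): 295.3 NM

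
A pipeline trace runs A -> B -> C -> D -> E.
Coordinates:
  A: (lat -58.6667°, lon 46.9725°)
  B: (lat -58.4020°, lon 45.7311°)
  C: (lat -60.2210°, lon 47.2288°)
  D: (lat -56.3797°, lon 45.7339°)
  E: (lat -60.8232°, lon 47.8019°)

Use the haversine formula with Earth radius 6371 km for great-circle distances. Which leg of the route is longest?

D–E

Leg distances:
A→B: 77.8 km
B→C: 219.4 km
C→D: 435.9 km
D→E: 508.3 km
The longest leg is D–E at 508.3 km.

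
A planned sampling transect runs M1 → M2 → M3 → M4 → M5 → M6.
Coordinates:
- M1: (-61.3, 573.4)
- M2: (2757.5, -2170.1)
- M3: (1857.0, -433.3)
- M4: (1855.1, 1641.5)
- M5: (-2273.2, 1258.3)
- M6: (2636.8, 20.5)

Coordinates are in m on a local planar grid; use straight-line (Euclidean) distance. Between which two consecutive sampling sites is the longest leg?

Leg distances:
M1→M2: 3933.5 m
M2→M3: 1956.4 m
M3→M4: 2074.8 m
M4→M5: 4146.0 m
M5→M6: 5063.6 m
The longest leg is M5–M6 at 5063.6 m.

M5–M6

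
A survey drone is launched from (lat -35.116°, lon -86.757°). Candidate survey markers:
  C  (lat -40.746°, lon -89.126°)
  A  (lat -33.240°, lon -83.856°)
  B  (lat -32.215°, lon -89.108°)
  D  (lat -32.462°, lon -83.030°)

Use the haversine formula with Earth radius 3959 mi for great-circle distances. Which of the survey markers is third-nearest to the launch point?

Distances from the launch point ((lat -35.116°, lon -86.757°)):
A: 210.5 mi
B: 241.8 mi
D: 281.8 mi
C: 409.8 mi
The third-nearest is D at 281.8 mi.

D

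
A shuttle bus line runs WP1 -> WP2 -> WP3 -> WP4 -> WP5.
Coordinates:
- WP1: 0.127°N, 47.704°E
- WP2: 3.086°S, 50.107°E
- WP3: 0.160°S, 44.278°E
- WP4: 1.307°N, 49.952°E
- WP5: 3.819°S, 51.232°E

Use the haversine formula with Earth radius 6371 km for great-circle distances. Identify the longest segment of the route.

Leg distances:
WP1→WP2: 446.1 km
WP2→WP3: 724.9 km
WP3→WP4: 651.6 km
WP4→WP5: 587.5 km
The longest leg is WP2–WP3 at 724.9 km.

WP2–WP3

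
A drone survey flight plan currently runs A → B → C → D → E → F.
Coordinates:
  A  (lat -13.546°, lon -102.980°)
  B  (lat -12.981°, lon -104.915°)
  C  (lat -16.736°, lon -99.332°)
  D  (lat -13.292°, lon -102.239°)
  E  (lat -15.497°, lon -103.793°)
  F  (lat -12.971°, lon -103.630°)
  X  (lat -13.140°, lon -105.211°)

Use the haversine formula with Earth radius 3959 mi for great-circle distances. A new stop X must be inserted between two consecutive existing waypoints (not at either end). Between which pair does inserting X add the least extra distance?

Added distance for inserting X between each consecutive pair:
A–B: 39.5 mi
B–C: 33.0 mi
C–D: 357.6 mi
D–E: 204.2 mi
E–F: 120.7 mi
Smallest added distance is 33.0 mi, inserting between B and C.

between B and C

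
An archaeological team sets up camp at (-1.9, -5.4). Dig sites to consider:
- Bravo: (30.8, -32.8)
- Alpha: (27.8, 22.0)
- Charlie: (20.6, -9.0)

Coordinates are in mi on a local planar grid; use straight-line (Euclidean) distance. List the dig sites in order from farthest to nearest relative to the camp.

Distances from the camp:
Bravo (30.8, -32.8): 42.7 mi
Alpha (27.8, 22.0): 40.4 mi
Charlie (20.6, -9.0): 22.8 mi

Bravo, Alpha, Charlie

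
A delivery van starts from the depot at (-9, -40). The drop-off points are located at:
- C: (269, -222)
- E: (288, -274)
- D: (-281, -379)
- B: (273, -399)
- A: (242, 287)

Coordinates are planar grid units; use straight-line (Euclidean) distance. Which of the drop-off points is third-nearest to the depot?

Distance to each, sorted:
C: 332.3
E: 378.1
A: 412.2
D: 434.6
B: 456.5
The third-nearest is A at 412.2.

A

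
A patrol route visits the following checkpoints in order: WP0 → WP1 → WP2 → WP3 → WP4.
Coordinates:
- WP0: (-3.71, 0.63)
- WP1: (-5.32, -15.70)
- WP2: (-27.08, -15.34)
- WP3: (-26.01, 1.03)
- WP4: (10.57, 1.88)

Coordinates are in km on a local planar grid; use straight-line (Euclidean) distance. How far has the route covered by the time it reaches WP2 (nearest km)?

38 km

Leg distances:
WP0→WP1: 16.4 km  (cumulative 16.4 km)
WP1→WP2: 21.8 km  (cumulative 38.2 km)
Cumulative distance at WP2 ≈ 38 km.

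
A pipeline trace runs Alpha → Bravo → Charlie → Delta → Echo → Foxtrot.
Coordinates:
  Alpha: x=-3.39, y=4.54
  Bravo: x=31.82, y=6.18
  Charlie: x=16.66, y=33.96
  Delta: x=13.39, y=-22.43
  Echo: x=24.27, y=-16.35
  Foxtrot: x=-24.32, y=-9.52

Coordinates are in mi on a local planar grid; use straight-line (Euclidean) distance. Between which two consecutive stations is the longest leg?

Charlie–Delta

Leg distances:
Alpha→Bravo: 35.2 mi
Bravo→Charlie: 31.6 mi
Charlie→Delta: 56.5 mi
Delta→Echo: 12.5 mi
Echo→Foxtrot: 49.1 mi
The longest leg is Charlie–Delta at 56.5 mi.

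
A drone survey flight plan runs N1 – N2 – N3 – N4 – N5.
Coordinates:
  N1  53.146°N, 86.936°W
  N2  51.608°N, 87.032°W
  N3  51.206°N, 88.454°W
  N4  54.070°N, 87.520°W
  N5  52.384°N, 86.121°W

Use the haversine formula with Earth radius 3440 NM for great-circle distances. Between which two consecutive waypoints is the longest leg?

Leg distances:
N1→N2: 92.4 NM
N2→N3: 58.5 NM
N3→N4: 175.3 NM
N4→N5: 113.0 NM
The longest leg is N3–N4 at 175.3 NM.

N3–N4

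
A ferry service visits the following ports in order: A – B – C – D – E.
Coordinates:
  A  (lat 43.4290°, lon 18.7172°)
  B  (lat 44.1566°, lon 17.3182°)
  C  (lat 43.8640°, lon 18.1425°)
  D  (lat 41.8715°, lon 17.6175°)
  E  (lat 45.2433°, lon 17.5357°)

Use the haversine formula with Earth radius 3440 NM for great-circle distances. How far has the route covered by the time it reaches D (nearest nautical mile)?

236 NM

Leg distances:
A→B: 74.7 NM  (cumulative 74.7 NM)
B→C: 39.7 NM  (cumulative 114.4 NM)
C→D: 121.8 NM  (cumulative 236.3 NM)
Cumulative distance at D ≈ 236 NM.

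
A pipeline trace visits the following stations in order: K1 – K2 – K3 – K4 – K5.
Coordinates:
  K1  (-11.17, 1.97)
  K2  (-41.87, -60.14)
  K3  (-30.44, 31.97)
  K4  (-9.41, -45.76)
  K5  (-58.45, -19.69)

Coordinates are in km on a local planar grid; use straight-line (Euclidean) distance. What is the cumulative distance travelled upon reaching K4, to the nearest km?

Leg distances:
K1→K2: 69.3 km  (cumulative 69.3 km)
K2→K3: 92.8 km  (cumulative 162.1 km)
K3→K4: 80.5 km  (cumulative 242.6 km)
Cumulative distance at K4 ≈ 243 km.

243 km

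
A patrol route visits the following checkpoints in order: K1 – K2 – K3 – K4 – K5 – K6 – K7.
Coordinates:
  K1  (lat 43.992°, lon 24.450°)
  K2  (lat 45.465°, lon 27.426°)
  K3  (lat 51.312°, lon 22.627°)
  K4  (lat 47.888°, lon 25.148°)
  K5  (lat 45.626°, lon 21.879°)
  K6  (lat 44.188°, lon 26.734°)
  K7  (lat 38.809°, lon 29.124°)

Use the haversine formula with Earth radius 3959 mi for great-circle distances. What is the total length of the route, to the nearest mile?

1769 mi

Leg distances:
K1→K2: 178.0 mi  (cumulative 178.0 mi)
K2→K3: 459.9 mi  (cumulative 637.9 mi)
K3→K4: 262.1 mi  (cumulative 900.0 mi)
K4→K5: 219.9 mi  (cumulative 1119.9 mi)
K5→K6: 257.5 mi  (cumulative 1377.4 mi)
K6→K7: 391.7 mi  (cumulative 1769.1 mi)
Total route length ≈ 1769 mi.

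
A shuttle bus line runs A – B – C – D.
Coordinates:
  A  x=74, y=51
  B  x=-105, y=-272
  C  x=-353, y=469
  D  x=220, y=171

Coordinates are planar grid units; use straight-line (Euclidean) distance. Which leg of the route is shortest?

A–B

Leg distances:
A→B: 369.3
B→C: 781.4
C→D: 645.9
The shortest leg is A–B at 369.3.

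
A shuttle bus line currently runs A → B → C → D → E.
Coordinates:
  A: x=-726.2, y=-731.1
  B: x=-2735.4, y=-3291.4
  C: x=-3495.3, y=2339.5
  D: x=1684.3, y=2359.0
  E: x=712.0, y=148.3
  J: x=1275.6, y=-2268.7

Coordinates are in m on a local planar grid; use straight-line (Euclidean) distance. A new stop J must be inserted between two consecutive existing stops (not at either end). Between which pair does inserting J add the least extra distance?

between A and B

Added distance for inserting J between each consecutive pair:
A–B: 3409.0 m
B–C: 5090.4 m
C–D: 6099.1 m
D–E: 4712.5 m
Smallest added distance is 3409.0 m, inserting between A and B.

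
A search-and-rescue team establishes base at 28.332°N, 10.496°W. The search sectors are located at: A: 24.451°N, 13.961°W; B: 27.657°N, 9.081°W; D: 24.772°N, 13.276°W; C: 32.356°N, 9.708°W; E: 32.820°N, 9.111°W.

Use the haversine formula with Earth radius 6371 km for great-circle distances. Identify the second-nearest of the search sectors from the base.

C

Distance to each, sorted:
B: 157.9 km
C: 453.8 km
D: 482.8 km
E: 516.3 km
A: 552.5 km
The second-nearest is C at 453.8 km.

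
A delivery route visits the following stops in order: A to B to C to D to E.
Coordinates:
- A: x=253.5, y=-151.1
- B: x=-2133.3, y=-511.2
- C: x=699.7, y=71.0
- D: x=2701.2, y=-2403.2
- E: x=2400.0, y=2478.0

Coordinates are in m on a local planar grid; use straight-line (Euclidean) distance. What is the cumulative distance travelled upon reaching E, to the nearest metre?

Leg distances:
A→B: 2413.8 m  (cumulative 2413.8 m)
B→C: 2892.2 m  (cumulative 5306.0 m)
C→D: 3182.4 m  (cumulative 8488.4 m)
D→E: 4890.5 m  (cumulative 13378.9 m)
Cumulative distance at E ≈ 13379 m.

13379 m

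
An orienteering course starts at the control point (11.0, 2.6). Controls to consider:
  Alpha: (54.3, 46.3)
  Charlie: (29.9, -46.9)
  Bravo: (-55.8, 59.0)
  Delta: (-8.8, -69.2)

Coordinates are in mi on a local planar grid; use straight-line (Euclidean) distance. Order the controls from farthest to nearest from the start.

Computing each straight-line distance from (11.0, 2.6):
Bravo (-55.8, 59.0): 87.4 mi
Delta (-8.8, -69.2): 74.5 mi
Alpha (54.3, 46.3): 61.5 mi
Charlie (29.9, -46.9): 53.0 mi

Bravo, Delta, Alpha, Charlie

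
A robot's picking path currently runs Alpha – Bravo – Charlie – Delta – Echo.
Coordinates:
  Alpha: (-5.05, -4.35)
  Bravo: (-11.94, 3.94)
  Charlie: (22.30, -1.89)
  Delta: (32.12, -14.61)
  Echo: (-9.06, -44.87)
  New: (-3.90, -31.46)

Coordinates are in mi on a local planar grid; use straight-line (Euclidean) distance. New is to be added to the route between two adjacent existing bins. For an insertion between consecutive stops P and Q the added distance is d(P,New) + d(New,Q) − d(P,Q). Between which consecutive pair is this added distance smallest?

Added distance for inserting New between each consecutive pair:
Alpha–Bravo: 52.7 mi
Bravo–Charlie: 41.1 mi
Charlie–Delta: 63.2 mi
Delta–Echo: 3.0 mi
Smallest added distance is 3.0 mi, inserting between Delta and Echo.

between Delta and Echo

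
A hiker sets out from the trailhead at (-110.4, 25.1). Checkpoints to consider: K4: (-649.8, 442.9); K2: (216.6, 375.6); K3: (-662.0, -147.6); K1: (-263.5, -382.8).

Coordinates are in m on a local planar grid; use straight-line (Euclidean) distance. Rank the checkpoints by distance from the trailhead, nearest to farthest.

Computing each straight-line distance from (-110.4, 25.1):
K1 (-263.5, -382.8): 435.7 m
K2 (216.6, 375.6): 479.4 m
K3 (-662.0, -147.6): 578.0 m
K4 (-649.8, 442.9): 682.3 m

K1, K2, K3, K4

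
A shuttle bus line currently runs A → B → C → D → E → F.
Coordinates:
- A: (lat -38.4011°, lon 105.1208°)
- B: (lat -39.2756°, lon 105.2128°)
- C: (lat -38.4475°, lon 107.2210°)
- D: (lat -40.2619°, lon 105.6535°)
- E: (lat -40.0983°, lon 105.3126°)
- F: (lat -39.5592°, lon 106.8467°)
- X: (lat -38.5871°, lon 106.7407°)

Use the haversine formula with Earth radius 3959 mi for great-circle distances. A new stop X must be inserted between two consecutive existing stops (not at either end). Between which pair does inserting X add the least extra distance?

between B and C

Added distance for inserting X between each consecutive pair:
A–B: 122.8 mi
B–C: 0.3 mi
C–D: 6.4 mi
D–E: 237.5 mi
E–F: 107.2 mi
Smallest added distance is 0.3 mi, inserting between B and C.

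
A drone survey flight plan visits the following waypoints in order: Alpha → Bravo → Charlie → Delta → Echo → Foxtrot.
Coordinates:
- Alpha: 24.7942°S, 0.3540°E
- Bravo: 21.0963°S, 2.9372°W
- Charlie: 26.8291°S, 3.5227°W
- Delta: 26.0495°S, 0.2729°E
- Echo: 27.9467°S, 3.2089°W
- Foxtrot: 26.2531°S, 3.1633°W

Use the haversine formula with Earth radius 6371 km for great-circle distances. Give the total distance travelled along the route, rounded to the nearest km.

2152 km

Leg distances:
Alpha→Bravo: 531.6 km  (cumulative 531.6 km)
Bravo→Charlie: 640.2 km  (cumulative 1171.8 km)
Charlie→Delta: 387.7 km  (cumulative 1559.5 km)
Delta→Echo: 404.3 km  (cumulative 1963.8 km)
Echo→Foxtrot: 188.4 km  (cumulative 2152.2 km)
Total route length ≈ 2152 km.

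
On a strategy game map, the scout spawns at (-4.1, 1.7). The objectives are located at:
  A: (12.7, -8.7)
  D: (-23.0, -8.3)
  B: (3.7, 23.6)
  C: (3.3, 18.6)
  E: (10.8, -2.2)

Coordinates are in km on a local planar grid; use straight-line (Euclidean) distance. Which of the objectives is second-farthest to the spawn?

D

Distance to each, sorted:
B: 23.2 km
D: 21.4 km
A: 19.8 km
C: 18.4 km
E: 15.4 km
The second-farthest is D at 21.4 km.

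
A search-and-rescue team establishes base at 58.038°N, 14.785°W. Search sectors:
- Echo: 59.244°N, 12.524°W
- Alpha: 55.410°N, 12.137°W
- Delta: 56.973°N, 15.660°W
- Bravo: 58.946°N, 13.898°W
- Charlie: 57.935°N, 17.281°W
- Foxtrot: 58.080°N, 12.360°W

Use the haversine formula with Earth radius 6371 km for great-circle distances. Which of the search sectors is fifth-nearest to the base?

Echo

Distance to each, sorted:
Bravo: 113.4 km
Delta: 129.4 km
Foxtrot: 142.7 km
Charlie: 147.6 km
Echo: 187.3 km
Alpha: 333.8 km
The fifth-nearest is Echo at 187.3 km.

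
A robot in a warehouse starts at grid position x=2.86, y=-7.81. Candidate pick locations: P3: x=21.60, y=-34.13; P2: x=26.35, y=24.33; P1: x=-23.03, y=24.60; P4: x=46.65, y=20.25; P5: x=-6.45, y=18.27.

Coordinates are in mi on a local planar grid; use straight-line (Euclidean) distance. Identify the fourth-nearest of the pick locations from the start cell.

Distance to each, sorted:
P5: 27.7 mi
P3: 32.3 mi
P2: 39.8 mi
P1: 41.5 mi
P4: 52.0 mi
The fourth-nearest is P1 at 41.5 mi.

P1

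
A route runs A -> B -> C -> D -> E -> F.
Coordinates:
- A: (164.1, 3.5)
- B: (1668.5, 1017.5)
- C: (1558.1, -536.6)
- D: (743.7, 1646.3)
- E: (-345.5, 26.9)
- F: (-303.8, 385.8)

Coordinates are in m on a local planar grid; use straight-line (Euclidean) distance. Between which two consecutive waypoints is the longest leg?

Leg distances:
A→B: 1814.2 m
B→C: 1558.0 m
C→D: 2329.9 m
D→E: 1951.6 m
E→F: 361.3 m
The longest leg is C–D at 2329.9 m.

C–D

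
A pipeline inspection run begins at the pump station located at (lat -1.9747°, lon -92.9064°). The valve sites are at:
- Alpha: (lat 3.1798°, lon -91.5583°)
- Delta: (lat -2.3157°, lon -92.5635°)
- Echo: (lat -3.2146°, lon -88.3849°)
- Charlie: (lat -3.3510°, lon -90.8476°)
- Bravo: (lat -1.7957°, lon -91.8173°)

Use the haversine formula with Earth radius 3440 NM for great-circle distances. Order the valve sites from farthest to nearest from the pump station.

Alpha, Echo, Charlie, Bravo, Delta

Computing each great-circle distance from (lat -1.9747°, lon -92.9064°):
Alpha (lat 3.1798°, lon -91.5583°): 319.9 NM
Echo (lat -3.2146°, lon -88.3849°): 281.2 NM
Charlie (lat -3.3510°, lon -90.8476°): 148.6 NM
Bravo (lat -1.7957°, lon -91.8173°): 66.2 NM
Delta (lat -2.3157°, lon -92.5635°): 29.0 NM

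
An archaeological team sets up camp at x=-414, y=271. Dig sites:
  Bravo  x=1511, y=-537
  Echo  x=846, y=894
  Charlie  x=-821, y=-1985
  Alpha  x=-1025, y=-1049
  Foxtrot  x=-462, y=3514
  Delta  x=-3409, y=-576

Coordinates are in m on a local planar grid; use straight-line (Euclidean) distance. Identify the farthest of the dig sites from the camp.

Distance to each, sorted:
Foxtrot: 3243.4 m
Delta: 3112.5 m
Charlie: 2292.4 m
Bravo: 2087.7 m
Alpha: 1454.6 m
Echo: 1405.6 m
The farthest is Foxtrot at 3243.4 m.

Foxtrot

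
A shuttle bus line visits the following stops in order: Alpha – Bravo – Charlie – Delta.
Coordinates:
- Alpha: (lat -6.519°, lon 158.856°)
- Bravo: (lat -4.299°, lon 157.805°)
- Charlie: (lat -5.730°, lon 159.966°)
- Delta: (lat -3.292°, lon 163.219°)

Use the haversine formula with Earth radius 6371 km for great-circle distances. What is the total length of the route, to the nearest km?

Leg distances:
Alpha→Bravo: 272.9 km  (cumulative 272.9 km)
Bravo→Charlie: 287.4 km  (cumulative 560.3 km)
Charlie→Delta: 451.1 km  (cumulative 1011.4 km)
Total route length ≈ 1011 km.

1011 km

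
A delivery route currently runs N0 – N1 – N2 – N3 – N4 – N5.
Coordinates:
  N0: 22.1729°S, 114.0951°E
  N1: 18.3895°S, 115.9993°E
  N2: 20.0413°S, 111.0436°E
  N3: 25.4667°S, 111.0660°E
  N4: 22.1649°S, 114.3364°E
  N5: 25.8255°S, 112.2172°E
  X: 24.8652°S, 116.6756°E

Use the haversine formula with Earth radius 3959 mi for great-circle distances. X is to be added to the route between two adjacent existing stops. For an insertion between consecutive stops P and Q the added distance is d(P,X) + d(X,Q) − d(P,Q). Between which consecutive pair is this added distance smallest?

Added distance for inserting X between each consecutive pair:
N0–N1: 408.1 mi
N1–N2: 596.9 mi
N2–N3: 468.6 mi
N3–N4: 283.7 mi
N4–N5: 238.3 mi
Smallest added distance is 238.3 mi, inserting between N4 and N5.

between N4 and N5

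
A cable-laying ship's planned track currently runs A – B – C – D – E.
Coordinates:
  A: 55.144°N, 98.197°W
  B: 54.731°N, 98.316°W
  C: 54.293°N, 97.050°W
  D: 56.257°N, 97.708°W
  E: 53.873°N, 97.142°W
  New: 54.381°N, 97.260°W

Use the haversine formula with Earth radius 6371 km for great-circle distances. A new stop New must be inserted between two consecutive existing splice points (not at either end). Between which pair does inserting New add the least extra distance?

between D and E

Added distance for inserting New between each consecutive pair:
A–B: 135.9 km
B–C: 0.1 km
C–D: 5.0 km
D–E: 0.0 km
Smallest added distance is 0.0 km, inserting between D and E.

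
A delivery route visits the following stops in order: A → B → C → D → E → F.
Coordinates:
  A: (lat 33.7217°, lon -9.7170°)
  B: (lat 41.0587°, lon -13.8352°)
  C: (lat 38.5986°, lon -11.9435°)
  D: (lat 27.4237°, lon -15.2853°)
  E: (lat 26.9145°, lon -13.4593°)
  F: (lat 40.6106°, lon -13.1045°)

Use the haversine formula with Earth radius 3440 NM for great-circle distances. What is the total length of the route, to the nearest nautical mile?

2270 NM

Leg distances:
A→B: 482.2 NM  (cumulative 482.2 NM)
B→C: 171.5 NM  (cumulative 653.7 NM)
C→D: 691.6 NM  (cumulative 1345.3 NM)
D→E: 102.2 NM  (cumulative 1447.5 NM)
E→F: 822.5 NM  (cumulative 2270.0 NM)
Total route length ≈ 2270 NM.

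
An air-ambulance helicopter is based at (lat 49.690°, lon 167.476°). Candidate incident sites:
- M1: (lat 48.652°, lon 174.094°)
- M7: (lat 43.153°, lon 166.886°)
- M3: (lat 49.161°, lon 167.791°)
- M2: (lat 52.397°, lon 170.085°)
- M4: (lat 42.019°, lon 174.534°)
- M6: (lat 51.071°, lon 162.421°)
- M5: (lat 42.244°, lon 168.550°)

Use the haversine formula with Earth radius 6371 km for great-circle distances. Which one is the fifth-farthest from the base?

M6

Distances from the base ((lat 49.690°, lon 167.476°)):
M4: 1012.1 km
M5: 832.1 km
M7: 728.3 km
M1: 494.6 km
M6: 389.8 km
M2: 351.9 km
M3: 63.1 km
The fifth-farthest is M6 at 389.8 km.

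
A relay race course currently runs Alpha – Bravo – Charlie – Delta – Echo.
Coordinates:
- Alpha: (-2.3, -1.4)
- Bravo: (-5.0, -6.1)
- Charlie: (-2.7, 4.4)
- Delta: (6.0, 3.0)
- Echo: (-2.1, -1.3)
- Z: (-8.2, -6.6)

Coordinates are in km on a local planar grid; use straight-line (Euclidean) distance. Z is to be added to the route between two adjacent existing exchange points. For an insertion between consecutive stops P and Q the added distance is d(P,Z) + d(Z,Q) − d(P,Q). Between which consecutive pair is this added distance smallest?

between Bravo and Charlie

Added distance for inserting Z between each consecutive pair:
Alpha–Bravo: 5.7 km
Bravo–Charlie: 4.8 km
Charlie–Delta: 20.6 km
Delta–Echo: 16.1 km
Smallest added distance is 4.8 km, inserting between Bravo and Charlie.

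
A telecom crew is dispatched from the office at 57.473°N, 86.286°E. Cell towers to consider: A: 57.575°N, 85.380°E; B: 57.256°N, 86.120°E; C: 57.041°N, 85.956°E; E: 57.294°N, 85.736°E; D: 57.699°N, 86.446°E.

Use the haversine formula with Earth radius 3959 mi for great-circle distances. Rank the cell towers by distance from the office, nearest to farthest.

B, D, E, C, A

Computing each great-circle distance from 57.473°N, 86.286°E:
B 57.256°N, 86.120°E: 16.2 mi
D 57.699°N, 86.446°E: 16.7 mi
E 57.294°N, 85.736°E: 23.9 mi
C 57.041°N, 85.956°E: 32.3 mi
A 57.575°N, 85.380°E: 34.3 mi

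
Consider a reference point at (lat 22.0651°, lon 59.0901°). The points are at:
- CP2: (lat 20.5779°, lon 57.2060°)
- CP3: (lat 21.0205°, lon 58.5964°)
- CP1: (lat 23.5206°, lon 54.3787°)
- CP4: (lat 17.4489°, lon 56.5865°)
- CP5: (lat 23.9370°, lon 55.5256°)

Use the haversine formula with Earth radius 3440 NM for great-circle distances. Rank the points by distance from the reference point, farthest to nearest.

Distance from the reference point at (lat 22.0651°, lon 59.0901°) to each:
CP4 (lat 17.4489°, lon 56.5865°): 311.1 NM
CP1 (lat 23.5206°, lon 54.3787°): 275.0 NM
CP5 (lat 23.9370°, lon 55.5256°): 226.8 NM
CP2 (lat 20.5779°, lon 57.2060°): 138.1 NM
CP3 (lat 21.0205°, lon 58.5964°): 68.5 NM

CP4, CP1, CP5, CP2, CP3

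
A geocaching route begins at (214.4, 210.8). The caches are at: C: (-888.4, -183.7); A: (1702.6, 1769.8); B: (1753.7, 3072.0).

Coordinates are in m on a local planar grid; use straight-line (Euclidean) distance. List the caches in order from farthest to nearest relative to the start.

B, A, C

Distance from the start at (214.4, 210.8) to each:
B (1753.7, 3072.0): 3249.0 m
A (1702.6, 1769.8): 2155.3 m
C (-888.4, -183.7): 1171.2 m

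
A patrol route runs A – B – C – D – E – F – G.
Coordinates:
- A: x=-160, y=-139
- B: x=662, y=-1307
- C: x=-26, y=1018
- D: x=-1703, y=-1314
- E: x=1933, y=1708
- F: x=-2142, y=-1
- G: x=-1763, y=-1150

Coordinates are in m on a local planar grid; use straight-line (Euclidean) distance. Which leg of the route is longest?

Leg distances:
A→B: 1428.3 m
B→C: 2424.7 m
C→D: 2872.4 m
D→E: 4727.9 m
E→F: 4418.9 m
F→G: 1209.9 m
The longest leg is D–E at 4727.9 m.

D–E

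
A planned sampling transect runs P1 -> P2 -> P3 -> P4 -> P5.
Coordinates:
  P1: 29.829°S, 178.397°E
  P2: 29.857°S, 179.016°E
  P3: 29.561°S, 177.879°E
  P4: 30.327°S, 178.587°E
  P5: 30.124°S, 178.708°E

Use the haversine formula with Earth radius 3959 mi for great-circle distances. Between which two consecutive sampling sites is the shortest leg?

Leg distances:
P1→P2: 37.1 mi
P2→P3: 71.2 mi
P3→P4: 67.8 mi
P4→P5: 15.8 mi
The shortest leg is P4–P5 at 15.8 mi.

P4–P5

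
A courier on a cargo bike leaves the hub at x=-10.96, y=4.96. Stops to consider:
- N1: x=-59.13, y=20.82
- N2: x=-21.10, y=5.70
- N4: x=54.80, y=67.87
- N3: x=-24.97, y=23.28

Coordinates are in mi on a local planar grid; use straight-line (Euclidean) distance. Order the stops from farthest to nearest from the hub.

Computing each straight-line distance from x=-10.96, y=4.96:
N4 x=54.80, y=67.87: 91.0 mi
N1 x=-59.13, y=20.82: 50.7 mi
N3 x=-24.97, y=23.28: 23.1 mi
N2 x=-21.10, y=5.70: 10.2 mi

N4, N1, N3, N2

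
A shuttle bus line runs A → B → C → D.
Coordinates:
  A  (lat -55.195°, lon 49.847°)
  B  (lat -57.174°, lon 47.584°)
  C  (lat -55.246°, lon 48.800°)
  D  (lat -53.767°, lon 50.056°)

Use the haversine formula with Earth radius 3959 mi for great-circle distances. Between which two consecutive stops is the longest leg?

Leg distances:
A→B: 162.1 mi
B→C: 141.2 mi
C→D: 113.9 mi
The longest leg is A–B at 162.1 mi.

A–B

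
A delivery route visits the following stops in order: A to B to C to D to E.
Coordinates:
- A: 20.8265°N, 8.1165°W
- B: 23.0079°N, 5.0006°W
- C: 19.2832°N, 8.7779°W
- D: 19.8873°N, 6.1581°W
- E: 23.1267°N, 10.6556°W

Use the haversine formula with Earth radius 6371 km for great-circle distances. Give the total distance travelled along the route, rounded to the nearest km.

1844 km

Leg distances:
A→B: 402.7 km  (cumulative 402.7 km)
B→C: 570.0 km  (cumulative 972.7 km)
C→D: 282.6 km  (cumulative 1255.2 km)
D→E: 588.3 km  (cumulative 1843.5 km)
Total route length ≈ 1844 km.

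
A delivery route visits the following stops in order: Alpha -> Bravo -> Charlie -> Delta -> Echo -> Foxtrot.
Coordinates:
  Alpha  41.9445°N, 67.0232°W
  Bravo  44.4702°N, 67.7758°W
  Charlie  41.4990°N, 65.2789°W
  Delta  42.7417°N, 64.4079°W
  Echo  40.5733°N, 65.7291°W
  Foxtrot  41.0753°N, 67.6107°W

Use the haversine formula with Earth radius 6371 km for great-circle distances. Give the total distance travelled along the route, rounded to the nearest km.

Leg distances:
Alpha→Bravo: 287.4 km  (cumulative 287.4 km)
Bravo→Charlie: 387.8 km  (cumulative 675.2 km)
Charlie→Delta: 155.7 km  (cumulative 830.9 km)
Delta→Echo: 264.9 km  (cumulative 1095.8 km)
Echo→Foxtrot: 167.9 km  (cumulative 1263.7 km)
Total route length ≈ 1264 km.

1264 km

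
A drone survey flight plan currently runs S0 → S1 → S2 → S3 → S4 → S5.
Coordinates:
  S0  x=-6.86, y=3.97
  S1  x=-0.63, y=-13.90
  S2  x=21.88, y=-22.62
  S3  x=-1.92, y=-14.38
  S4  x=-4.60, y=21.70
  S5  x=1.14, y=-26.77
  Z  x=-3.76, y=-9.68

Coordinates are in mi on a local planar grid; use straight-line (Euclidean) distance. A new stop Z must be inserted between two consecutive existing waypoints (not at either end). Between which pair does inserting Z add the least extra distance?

between S3 and S4

Added distance for inserting Z between each consecutive pair:
S0–S1: 0.3 mi
S1–S2: 9.8 mi
S2–S3: 8.6 mi
S3–S4: 0.3 mi
S4–S5: 0.4 mi
Smallest added distance is 0.3 mi, inserting between S3 and S4.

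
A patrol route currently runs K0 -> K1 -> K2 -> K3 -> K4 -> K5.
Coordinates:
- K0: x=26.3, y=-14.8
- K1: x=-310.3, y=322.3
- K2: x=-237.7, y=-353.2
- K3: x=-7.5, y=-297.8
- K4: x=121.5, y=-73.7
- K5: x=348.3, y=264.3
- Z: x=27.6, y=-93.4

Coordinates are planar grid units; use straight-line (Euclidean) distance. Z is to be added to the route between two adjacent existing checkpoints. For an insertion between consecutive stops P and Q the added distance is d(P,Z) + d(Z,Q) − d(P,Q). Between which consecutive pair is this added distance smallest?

Added distance for inserting Z between each consecutive pair:
K0–K1: 137.9
K1–K2: 227.6
K2–K3: 341.9
K3–K4: 44.8
K4–K5: 169.3
Smallest added distance is 44.8, inserting between K3 and K4.

between K3 and K4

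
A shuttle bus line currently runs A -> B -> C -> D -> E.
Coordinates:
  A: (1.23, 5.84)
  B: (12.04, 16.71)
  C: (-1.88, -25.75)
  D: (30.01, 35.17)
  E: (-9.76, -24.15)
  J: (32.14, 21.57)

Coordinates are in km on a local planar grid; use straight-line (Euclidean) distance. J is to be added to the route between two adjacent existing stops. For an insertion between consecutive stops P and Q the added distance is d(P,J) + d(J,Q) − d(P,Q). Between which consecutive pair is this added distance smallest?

Added distance for inserting J between each consecutive pair:
A–B: 40.0 km
B–C: 34.3 km
C–D: 3.3 km
D–E: 4.4 km
Smallest added distance is 3.3 km, inserting between C and D.

between C and D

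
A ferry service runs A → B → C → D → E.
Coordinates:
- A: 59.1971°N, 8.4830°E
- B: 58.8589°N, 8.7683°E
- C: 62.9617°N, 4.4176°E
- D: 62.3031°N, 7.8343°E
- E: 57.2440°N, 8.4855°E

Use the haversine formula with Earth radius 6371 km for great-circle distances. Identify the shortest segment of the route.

Leg distances:
A→B: 41.0 km
B→C: 513.0 km
C→D: 189.4 km
D→E: 563.7 km
The shortest leg is A–B at 41.0 km.

A–B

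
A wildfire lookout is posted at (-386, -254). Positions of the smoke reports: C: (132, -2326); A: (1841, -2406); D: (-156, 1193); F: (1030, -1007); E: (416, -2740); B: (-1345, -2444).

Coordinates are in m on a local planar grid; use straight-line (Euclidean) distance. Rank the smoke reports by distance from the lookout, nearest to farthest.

Distance from the lookout at (-386, -254) to each:
D (-156, 1193): 1465.2 m
F (1030, -1007): 1603.8 m
C (132, -2326): 2135.8 m
B (-1345, -2444): 2390.8 m
E (416, -2740): 2612.2 m
A (1841, -2406): 3096.9 m

D, F, C, B, E, A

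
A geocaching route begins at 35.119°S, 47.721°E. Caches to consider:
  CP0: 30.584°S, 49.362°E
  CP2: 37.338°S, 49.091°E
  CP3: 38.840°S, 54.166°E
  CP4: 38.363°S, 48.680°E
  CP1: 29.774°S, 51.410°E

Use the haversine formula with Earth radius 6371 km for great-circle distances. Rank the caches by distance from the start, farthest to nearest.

CP3, CP1, CP0, CP4, CP2

Computing each great-circle distance from 35.119°S, 47.721°E:
CP3 38.840°S, 54.166°E: 706.1 km
CP1 29.774°S, 51.410°E: 687.6 km
CP0 30.584°S, 49.362°E: 527.0 km
CP4 38.363°S, 48.680°E: 370.7 km
CP2 37.338°S, 49.091°E: 275.6 km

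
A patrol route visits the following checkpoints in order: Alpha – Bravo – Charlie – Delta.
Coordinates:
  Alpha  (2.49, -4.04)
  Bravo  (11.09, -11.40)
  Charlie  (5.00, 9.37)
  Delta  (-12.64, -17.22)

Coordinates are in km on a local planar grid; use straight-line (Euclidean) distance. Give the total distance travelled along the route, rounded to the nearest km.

65 km

Leg distances:
Alpha→Bravo: 11.3 km  (cumulative 11.3 km)
Bravo→Charlie: 21.6 km  (cumulative 33.0 km)
Charlie→Delta: 31.9 km  (cumulative 64.9 km)
Total route length ≈ 65 km.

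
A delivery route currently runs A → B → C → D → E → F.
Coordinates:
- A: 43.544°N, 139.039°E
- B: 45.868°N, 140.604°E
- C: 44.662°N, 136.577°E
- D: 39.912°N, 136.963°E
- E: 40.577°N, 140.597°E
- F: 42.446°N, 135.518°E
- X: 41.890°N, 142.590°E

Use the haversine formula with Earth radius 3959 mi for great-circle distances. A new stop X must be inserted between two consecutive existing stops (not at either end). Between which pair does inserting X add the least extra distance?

between E and F

Added distance for inserting X between each consecutive pair:
A–B: 327.5 mi
B–C: 437.2 mi
C–D: 353.1 mi
D–E: 264.6 mi
E–F: 209.0 mi
Smallest added distance is 209.0 mi, inserting between E and F.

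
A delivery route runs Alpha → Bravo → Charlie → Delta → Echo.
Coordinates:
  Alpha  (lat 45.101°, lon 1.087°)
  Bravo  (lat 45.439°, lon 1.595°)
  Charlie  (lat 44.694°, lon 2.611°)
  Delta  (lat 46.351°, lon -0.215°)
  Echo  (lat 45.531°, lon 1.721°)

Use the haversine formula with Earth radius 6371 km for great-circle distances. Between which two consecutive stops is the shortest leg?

Leg distances:
Alpha→Bravo: 54.7 km
Bravo→Charlie: 115.0 km
Charlie→Delta: 287.1 km
Delta→Echo: 175.3 km
The shortest leg is Alpha–Bravo at 54.7 km.

Alpha–Bravo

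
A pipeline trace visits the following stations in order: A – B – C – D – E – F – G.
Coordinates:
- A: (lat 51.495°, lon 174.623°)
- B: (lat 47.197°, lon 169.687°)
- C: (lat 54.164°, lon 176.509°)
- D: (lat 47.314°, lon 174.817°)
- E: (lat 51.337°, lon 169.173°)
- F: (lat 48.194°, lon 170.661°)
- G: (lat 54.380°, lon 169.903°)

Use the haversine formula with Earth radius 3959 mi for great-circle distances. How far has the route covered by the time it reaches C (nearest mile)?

Leg distances:
A→B: 370.7 mi  (cumulative 370.7 mi)
B→C: 565.9 mi  (cumulative 936.7 mi)
Cumulative distance at C ≈ 937 mi.

937 mi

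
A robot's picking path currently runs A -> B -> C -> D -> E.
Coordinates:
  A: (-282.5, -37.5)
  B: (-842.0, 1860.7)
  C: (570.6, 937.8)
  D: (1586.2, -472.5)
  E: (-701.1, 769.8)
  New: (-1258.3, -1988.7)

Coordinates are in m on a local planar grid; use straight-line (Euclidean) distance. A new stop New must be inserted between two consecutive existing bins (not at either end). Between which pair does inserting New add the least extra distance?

between D and E

Added distance for inserting New between each consecutive pair:
A–B: 4074.5 m
B–C: 5635.5 m
C–D: 4936.4 m
D–E: 3434.7 m
Smallest added distance is 3434.7 m, inserting between D and E.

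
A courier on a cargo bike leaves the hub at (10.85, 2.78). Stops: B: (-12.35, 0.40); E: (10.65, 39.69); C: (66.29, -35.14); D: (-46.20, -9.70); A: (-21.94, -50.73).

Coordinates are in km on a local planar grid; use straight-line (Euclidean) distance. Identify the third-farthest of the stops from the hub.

D

Distance to each, sorted:
C: 67.2 km
A: 62.8 km
D: 58.4 km
E: 36.9 km
B: 23.3 km
The third-farthest is D at 58.4 km.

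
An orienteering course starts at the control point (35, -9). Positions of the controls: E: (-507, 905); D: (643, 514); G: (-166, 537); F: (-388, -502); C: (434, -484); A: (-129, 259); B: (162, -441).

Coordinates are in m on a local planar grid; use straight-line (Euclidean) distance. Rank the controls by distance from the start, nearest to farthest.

Distance from the start at (35, -9) to each:
A (-129, 259): 314.2 m
B (162, -441): 450.3 m
G (-166, 537): 581.8 m
C (434, -484): 620.3 m
F (-388, -502): 649.6 m
D (643, 514): 802.0 m
E (-507, 905): 1062.6 m

A, B, G, C, F, D, E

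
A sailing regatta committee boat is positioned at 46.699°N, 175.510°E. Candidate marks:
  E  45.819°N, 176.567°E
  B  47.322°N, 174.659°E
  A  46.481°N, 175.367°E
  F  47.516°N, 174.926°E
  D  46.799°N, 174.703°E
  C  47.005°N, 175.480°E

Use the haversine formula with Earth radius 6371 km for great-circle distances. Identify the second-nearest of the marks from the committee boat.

C

Distances from the committee boat (46.699°N, 175.510°E):
A: 26.6 km
C: 34.1 km
D: 62.5 km
B: 94.7 km
F: 101.0 km
E: 127.2 km
The second-nearest is C at 34.1 km.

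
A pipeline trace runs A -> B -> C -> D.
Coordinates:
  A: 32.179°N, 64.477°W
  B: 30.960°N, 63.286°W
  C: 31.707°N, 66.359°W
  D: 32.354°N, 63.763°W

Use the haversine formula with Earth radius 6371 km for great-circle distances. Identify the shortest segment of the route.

Leg distances:
A→B: 176.4 km
B→C: 303.4 km
C→D: 255.1 km
The shortest leg is A–B at 176.4 km.

A–B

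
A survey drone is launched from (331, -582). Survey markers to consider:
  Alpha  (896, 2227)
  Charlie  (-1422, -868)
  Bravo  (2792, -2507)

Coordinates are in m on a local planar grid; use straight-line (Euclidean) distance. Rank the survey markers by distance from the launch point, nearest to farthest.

Charlie, Alpha, Bravo

Distance from the launch point at (331, -582) to each:
Charlie (-1422, -868): 1776.2 m
Alpha (896, 2227): 2865.3 m
Bravo (2792, -2507): 3124.4 m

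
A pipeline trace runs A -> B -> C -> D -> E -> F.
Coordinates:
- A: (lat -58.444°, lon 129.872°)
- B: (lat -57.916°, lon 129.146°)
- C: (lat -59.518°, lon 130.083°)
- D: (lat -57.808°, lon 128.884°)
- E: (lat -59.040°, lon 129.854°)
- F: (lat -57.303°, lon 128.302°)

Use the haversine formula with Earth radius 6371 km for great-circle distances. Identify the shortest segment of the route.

Leg distances:
A→B: 72.5 km
B→C: 186.2 km
C→D: 202.4 km
D→E: 148.2 km
E→F: 213.5 km
The shortest leg is A–B at 72.5 km.

A–B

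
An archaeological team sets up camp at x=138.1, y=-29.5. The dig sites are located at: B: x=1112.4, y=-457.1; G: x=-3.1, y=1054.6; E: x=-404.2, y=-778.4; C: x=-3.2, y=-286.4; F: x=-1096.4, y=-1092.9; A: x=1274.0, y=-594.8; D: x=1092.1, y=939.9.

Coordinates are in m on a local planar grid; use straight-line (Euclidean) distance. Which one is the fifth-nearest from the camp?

A

Distances from the camp (x=138.1, y=-29.5):
C: 293.2 m
E: 924.6 m
B: 1064.0 m
G: 1093.3 m
A: 1268.8 m
D: 1360.1 m
F: 1629.4 m
The fifth-nearest is A at 1268.8 m.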